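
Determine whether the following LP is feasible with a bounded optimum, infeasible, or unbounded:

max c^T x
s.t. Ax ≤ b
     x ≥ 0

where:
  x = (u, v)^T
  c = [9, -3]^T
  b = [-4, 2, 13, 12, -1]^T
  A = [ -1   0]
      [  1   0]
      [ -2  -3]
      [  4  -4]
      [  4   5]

Infeasible (no feasible solution exists)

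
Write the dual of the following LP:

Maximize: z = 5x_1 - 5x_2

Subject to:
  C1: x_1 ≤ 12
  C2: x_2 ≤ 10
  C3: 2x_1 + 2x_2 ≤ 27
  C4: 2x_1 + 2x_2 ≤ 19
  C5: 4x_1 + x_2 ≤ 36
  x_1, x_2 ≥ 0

Primal max cᵀx s.t. Ax ≤ b, x ≥ 0  →  Dual min bᵀy s.t. Aᵀy ≥ c, y ≥ 0.

Minimize: z = 12y1 + 10y2 + 27y3 + 19y4 + 36y5

Subject to:
  y1 + 2y3 + 2y4 + 4y5 ≥ 5
  y2 + 2y3 + 2y4 + y5 ≥ -5
  y1, y2, y3, y4, y5 ≥ 0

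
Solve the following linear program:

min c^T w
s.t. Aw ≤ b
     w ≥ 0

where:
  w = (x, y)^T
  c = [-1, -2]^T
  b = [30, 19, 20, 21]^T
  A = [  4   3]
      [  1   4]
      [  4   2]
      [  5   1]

Evaluate the objective at each vertex of the feasible region:
  z(0, 0) = 0
  z(4.2, 0) = -4.2
  z(3.667, 2.667) = -9
  z(3, 4) = -11  ←
  z(0, 4.75) = -9.5
The minimum is at x = 3, y = 4.

x = 3, y = 4, z = -11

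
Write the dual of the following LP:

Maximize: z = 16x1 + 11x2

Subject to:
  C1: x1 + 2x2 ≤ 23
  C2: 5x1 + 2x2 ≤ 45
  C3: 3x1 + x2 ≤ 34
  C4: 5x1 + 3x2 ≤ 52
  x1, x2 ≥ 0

Primal max cᵀx s.t. Ax ≤ b, x ≥ 0  →  Dual min bᵀy s.t. Aᵀy ≥ c, y ≥ 0.

Minimize: z = 23y1 + 45y2 + 34y3 + 52y4

Subject to:
  y1 + 5y2 + 3y3 + 5y4 ≥ 16
  2y1 + 2y2 + y3 + 3y4 ≥ 11
  y1, y2, y3, y4 ≥ 0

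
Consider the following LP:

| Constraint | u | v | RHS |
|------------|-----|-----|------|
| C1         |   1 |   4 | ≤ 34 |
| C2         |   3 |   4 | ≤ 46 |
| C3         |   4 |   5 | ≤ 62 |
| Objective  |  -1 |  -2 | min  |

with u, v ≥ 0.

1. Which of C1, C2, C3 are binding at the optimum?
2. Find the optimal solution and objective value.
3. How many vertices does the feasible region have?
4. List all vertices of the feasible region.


1. C1, C2
2. u = 6, v = 7, z = -20
3. 4
4. (0, 0), (15.33, 0), (6, 7), (0, 8.5)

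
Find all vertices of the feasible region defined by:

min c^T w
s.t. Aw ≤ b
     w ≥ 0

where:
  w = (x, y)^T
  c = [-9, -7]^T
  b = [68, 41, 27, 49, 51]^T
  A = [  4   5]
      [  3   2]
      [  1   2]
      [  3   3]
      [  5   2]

(0, 0), (10.2, 0), (7, 8), (0.3333, 13.33), (0, 13.5)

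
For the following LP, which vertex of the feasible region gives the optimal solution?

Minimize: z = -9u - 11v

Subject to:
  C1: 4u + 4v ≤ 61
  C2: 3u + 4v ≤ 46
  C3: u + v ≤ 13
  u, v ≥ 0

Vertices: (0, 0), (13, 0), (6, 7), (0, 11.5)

Evaluate the objective at each vertex of the feasible region:
  z(0, 0) = 0
  z(13, 0) = -117
  z(6, 7) = -131  ←
  z(0, 11.5) = -126.5
The minimum is at u = 6, v = 7.

(6, 7)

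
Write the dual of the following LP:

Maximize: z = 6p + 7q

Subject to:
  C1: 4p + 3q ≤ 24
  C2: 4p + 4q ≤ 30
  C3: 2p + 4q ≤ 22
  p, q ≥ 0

Primal max cᵀx s.t. Ax ≤ b, x ≥ 0  →  Dual min bᵀy s.t. Aᵀy ≥ c, y ≥ 0.

Minimize: z = 24y1 + 30y2 + 22y3

Subject to:
  4y1 + 4y2 + 2y3 ≥ 6
  3y1 + 4y2 + 4y3 ≥ 7
  y1, y2, y3 ≥ 0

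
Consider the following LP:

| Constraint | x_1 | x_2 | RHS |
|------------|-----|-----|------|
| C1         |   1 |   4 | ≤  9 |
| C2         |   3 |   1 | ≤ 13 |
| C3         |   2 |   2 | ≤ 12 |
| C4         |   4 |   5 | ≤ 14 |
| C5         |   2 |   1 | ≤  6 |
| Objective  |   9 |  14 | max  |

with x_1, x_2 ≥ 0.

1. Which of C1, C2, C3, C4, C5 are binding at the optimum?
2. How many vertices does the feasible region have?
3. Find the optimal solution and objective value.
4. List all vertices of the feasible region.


1. C1, C4
2. 5
3. x_1 = 1, x_2 = 2, z = 37
4. (0, 0), (3, 0), (2.667, 0.6667), (1, 2), (0, 2.25)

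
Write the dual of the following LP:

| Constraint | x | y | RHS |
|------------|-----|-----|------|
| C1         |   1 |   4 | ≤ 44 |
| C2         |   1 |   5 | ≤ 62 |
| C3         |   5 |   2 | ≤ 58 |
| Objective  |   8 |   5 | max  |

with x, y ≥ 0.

Primal max cᵀx s.t. Ax ≤ b, x ≥ 0  →  Dual min bᵀy s.t. Aᵀy ≥ c, y ≥ 0.

Minimize: z = 44y1 + 62y2 + 58y3

Subject to:
  y1 + y2 + 5y3 ≥ 8
  4y1 + 5y2 + 2y3 ≥ 5
  y1, y2, y3 ≥ 0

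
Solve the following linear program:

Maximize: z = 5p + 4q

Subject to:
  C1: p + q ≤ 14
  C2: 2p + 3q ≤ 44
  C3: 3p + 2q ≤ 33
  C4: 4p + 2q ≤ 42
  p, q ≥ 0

Evaluate the objective at each vertex of the feasible region:
  z(0, 0) = 0
  z(10.5, 0) = 52.5
  z(9, 3) = 57
  z(5, 9) = 61  ←
  z(0, 14) = 56
The maximum is at p = 5, q = 9.

p = 5, q = 9, z = 61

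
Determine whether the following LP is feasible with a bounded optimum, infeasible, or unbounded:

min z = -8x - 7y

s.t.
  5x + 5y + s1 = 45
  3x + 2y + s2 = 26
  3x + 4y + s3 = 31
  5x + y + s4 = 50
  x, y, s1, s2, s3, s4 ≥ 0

Feasible with a bounded optimal solution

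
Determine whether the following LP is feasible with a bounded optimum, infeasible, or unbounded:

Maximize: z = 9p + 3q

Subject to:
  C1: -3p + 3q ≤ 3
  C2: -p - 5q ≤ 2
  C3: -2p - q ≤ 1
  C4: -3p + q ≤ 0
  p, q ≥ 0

Unbounded (objective can increase without bound)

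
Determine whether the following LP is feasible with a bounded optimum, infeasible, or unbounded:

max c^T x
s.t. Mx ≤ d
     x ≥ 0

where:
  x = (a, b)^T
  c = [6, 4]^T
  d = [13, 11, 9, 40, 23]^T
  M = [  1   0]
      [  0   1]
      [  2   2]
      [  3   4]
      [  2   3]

Feasible with a bounded optimal solution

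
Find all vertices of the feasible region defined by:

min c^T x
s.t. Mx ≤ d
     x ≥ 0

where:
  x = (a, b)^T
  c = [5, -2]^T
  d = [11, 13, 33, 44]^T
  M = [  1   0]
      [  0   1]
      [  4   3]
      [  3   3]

(0, 0), (8.25, 0), (0, 11)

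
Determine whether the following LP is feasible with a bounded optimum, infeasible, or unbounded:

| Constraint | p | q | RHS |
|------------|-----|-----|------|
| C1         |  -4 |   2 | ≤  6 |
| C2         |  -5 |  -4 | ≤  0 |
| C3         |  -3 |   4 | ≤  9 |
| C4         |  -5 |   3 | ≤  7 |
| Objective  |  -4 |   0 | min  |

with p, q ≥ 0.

Unbounded (objective can decrease without bound)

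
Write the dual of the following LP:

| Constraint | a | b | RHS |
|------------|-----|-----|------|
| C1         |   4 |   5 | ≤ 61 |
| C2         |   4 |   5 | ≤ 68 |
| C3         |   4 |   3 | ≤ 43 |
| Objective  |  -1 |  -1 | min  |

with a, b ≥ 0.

Primal min cᵀx s.t. Ax ≤ b, x ≥ 0  →  Dual max −bᵀy s.t. Aᵀy ≥ −c, y ≥ 0.

Maximize: z = -61y1 - 68y2 - 43y3

Subject to:
  4y1 + 4y2 + 4y3 ≥ 1
  5y1 + 5y2 + 3y3 ≥ 1
  y1, y2, y3 ≥ 0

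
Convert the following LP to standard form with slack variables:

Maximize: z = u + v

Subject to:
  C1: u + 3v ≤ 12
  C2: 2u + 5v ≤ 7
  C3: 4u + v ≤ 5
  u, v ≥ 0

max z = u + v

s.t.
  u + 3v + s1 = 12
  2u + 5v + s2 = 7
  4u + v + s3 = 5
  u, v, s1, s2, s3 ≥ 0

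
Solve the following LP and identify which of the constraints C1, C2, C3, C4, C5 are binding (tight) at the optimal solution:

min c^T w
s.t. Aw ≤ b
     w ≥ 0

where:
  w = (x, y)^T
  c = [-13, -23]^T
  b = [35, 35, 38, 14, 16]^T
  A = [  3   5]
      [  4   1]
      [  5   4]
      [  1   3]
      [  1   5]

At x = 6, y = 2, compute slack b - a·x for each constraint:
  C1: 35 − 28 = 7  (slack)
  C2: 35 − 26 = 9  (slack)
  C3: 38 − 38 = 0  (binding)
  C4: 14 − 12 = 2  (slack)
  C5: 16 − 16 = 0  (binding)

Optimal: x = 6, y = 2
Binding: C3, C5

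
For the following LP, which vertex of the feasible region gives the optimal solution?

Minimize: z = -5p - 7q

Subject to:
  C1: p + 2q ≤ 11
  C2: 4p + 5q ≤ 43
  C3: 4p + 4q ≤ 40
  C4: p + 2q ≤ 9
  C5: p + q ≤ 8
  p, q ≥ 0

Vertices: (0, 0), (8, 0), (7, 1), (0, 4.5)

Evaluate the objective at each vertex of the feasible region:
  z(0, 0) = 0
  z(8, 0) = -40
  z(7, 1) = -42  ←
  z(0, 4.5) = -31.5
The minimum is at p = 7, q = 1.

(7, 1)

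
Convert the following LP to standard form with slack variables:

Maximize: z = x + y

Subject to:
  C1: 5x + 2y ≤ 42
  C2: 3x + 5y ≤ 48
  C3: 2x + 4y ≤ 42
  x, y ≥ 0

max z = x + y

s.t.
  5x + 2y + s1 = 42
  3x + 5y + s2 = 48
  2x + 4y + s3 = 42
  x, y, s1, s2, s3 ≥ 0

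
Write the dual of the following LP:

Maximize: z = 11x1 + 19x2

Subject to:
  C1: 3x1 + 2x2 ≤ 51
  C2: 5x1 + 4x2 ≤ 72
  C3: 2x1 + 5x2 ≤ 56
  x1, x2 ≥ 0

Primal max cᵀx s.t. Ax ≤ b, x ≥ 0  →  Dual min bᵀy s.t. Aᵀy ≥ c, y ≥ 0.

Minimize: z = 51y1 + 72y2 + 56y3

Subject to:
  3y1 + 5y2 + 2y3 ≥ 11
  2y1 + 4y2 + 5y3 ≥ 19
  y1, y2, y3 ≥ 0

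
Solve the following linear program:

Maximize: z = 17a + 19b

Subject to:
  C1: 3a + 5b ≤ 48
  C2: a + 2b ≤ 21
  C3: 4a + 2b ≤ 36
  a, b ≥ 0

Evaluate the objective at each vertex of the feasible region:
  z(0, 0) = 0
  z(9, 0) = 153
  z(6, 6) = 216  ←
  z(0, 9.6) = 182.4
The maximum is at a = 6, b = 6.

a = 6, b = 6, z = 216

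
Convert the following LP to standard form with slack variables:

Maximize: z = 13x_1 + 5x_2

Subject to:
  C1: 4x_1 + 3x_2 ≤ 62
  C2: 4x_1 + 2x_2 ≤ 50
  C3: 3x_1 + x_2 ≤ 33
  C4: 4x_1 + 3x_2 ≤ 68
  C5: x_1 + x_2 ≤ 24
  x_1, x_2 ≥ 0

max z = 13x_1 + 5x_2

s.t.
  4x_1 + 3x_2 + s1 = 62
  4x_1 + 2x_2 + s2 = 50
  3x_1 + x_2 + s3 = 33
  4x_1 + 3x_2 + s4 = 68
  x_1 + x_2 + s5 = 24
  x_1, x_2, s1, s2, s3, s4, s5 ≥ 0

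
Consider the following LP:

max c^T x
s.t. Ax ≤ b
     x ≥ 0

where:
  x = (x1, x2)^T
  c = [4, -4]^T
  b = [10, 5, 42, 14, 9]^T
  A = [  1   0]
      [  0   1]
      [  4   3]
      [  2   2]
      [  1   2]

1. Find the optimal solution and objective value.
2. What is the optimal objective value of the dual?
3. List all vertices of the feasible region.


1. x1 = 7, x2 = 0, z = 28
2. 28
3. (0, 0), (7, 0), (5, 2), (0, 4.5)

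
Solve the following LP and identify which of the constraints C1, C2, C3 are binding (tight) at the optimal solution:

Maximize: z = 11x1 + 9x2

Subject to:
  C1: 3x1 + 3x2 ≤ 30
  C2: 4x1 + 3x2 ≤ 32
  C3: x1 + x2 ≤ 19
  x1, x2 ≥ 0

At x1 = 2, x2 = 8, compute slack b - a·x for each constraint:
  C1: 30 − 30 = 0  (binding)
  C2: 32 − 32 = 0  (binding)
  C3: 19 − 10 = 9  (slack)

Optimal: x1 = 2, x2 = 8
Binding: C1, C2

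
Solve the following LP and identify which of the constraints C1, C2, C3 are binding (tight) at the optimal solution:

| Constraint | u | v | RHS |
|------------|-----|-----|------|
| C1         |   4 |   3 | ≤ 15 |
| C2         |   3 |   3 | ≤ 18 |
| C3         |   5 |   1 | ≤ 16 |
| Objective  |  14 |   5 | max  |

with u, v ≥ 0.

At u = 3, v = 1, compute slack b - a·x for each constraint:
  C1: 15 − 15 = 0  (binding)
  C2: 18 − 12 = 6  (slack)
  C3: 16 − 16 = 0  (binding)

Optimal: u = 3, v = 1
Binding: C1, C3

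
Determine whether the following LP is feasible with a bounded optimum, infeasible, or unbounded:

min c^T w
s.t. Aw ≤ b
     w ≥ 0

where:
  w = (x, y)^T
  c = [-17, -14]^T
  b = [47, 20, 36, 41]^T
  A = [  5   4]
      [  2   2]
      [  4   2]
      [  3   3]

Feasible with a bounded optimal solution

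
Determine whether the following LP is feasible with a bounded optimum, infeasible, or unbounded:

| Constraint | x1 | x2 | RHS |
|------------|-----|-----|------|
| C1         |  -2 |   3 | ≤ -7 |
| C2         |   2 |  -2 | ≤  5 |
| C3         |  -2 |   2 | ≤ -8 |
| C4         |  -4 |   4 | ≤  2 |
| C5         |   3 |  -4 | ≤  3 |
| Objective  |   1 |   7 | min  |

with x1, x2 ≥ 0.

Infeasible (no feasible solution exists)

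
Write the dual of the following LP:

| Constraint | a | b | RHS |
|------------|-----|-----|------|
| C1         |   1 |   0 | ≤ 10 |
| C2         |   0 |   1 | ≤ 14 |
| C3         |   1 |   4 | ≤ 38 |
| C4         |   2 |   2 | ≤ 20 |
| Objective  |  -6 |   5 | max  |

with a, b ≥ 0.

Primal max cᵀx s.t. Ax ≤ b, x ≥ 0  →  Dual min bᵀy s.t. Aᵀy ≥ c, y ≥ 0.

Minimize: z = 10y1 + 14y2 + 38y3 + 20y4

Subject to:
  y1 + y3 + 2y4 ≥ -6
  y2 + 4y3 + 2y4 ≥ 5
  y1, y2, y3, y4 ≥ 0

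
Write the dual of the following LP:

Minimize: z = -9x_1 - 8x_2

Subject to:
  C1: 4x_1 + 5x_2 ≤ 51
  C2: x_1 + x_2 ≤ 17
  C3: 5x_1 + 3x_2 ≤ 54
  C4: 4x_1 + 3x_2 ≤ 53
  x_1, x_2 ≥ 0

Primal min cᵀx s.t. Ax ≤ b, x ≥ 0  →  Dual max −bᵀy s.t. Aᵀy ≥ −c, y ≥ 0.

Maximize: z = -51y1 - 17y2 - 54y3 - 53y4

Subject to:
  4y1 + y2 + 5y3 + 4y4 ≥ 9
  5y1 + y2 + 3y3 + 3y4 ≥ 8
  y1, y2, y3, y4 ≥ 0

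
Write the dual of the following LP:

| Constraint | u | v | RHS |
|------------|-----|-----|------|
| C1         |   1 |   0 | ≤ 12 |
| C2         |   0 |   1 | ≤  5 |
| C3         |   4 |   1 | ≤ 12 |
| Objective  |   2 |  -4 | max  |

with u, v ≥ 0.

Primal max cᵀx s.t. Ax ≤ b, x ≥ 0  →  Dual min bᵀy s.t. Aᵀy ≥ c, y ≥ 0.

Minimize: z = 12y1 + 5y2 + 12y3

Subject to:
  y1 + 4y3 ≥ 2
  y2 + y3 ≥ -4
  y1, y2, y3 ≥ 0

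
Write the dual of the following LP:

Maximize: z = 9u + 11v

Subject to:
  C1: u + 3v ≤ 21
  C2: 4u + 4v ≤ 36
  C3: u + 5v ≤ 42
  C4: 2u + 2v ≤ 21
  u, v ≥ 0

Primal max cᵀx s.t. Ax ≤ b, x ≥ 0  →  Dual min bᵀy s.t. Aᵀy ≥ c, y ≥ 0.

Minimize: z = 21y1 + 36y2 + 42y3 + 21y4

Subject to:
  y1 + 4y2 + y3 + 2y4 ≥ 9
  3y1 + 4y2 + 5y3 + 2y4 ≥ 11
  y1, y2, y3, y4 ≥ 0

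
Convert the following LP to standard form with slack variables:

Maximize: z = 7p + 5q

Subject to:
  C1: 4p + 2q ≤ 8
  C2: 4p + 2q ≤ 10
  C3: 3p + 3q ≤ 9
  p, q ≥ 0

max z = 7p + 5q

s.t.
  4p + 2q + s1 = 8
  4p + 2q + s2 = 10
  3p + 3q + s3 = 9
  p, q, s1, s2, s3 ≥ 0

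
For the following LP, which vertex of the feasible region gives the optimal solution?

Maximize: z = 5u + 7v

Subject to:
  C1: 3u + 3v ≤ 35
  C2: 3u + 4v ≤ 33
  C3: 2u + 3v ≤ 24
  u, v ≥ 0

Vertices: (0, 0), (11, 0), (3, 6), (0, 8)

Evaluate the objective at each vertex of the feasible region:
  z(0, 0) = 0
  z(11, 0) = 55
  z(3, 6) = 57  ←
  z(0, 8) = 56
The maximum is at u = 3, v = 6.

(3, 6)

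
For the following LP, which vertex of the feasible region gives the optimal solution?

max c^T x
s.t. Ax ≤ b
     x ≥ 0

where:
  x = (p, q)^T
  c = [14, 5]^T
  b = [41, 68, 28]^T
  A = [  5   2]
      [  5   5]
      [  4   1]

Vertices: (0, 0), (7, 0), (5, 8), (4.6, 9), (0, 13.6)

Evaluate the objective at each vertex of the feasible region:
  z(0, 0) = 0
  z(7, 0) = 98
  z(5, 8) = 110  ←
  z(4.6, 9) = 109.4
  z(0, 13.6) = 68
The maximum is at p = 5, q = 8.

(5, 8)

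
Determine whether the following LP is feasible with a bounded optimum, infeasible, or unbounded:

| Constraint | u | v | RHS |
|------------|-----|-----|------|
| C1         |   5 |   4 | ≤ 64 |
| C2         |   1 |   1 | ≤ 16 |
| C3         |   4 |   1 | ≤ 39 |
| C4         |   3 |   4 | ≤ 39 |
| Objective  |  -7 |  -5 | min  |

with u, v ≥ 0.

Feasible with a bounded optimal solution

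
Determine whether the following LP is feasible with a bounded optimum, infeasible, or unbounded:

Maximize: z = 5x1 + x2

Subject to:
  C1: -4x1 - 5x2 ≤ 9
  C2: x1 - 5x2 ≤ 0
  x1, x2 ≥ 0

Unbounded (objective can increase without bound)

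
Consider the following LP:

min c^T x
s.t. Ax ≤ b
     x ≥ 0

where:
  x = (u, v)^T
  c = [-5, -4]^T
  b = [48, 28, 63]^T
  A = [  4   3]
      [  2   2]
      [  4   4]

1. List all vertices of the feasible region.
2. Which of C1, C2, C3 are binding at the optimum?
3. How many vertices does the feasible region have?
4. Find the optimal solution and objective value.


1. (0, 0), (12, 0), (6, 8), (0, 14)
2. C1, C2
3. 4
4. u = 6, v = 8, z = -62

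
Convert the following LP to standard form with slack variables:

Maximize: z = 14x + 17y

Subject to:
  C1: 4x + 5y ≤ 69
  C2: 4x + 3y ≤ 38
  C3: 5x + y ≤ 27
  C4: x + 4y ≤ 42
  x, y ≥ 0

max z = 14x + 17y

s.t.
  4x + 5y + s1 = 69
  4x + 3y + s2 = 38
  5x + y + s3 = 27
  x + 4y + s4 = 42
  x, y, s1, s2, s3, s4 ≥ 0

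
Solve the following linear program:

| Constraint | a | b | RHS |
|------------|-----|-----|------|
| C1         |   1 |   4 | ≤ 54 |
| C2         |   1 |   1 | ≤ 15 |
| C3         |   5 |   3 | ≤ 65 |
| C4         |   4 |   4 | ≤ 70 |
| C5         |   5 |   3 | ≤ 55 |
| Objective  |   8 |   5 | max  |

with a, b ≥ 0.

Evaluate the objective at each vertex of the feasible region:
  z(0, 0) = 0
  z(11, 0) = 88
  z(5, 10) = 90  ←
  z(2, 13) = 81
  z(0, 13.5) = 67.5
The maximum is at a = 5, b = 10.

a = 5, b = 10, z = 90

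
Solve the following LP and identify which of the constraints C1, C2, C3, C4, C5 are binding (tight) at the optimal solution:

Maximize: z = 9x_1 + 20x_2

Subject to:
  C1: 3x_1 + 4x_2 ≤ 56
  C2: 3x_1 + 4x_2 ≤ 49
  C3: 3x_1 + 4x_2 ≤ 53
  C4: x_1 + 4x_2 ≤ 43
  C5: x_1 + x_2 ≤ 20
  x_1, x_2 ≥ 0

At x_1 = 3, x_2 = 10, compute slack b - a·x for each constraint:
  C1: 56 − 49 = 7  (slack)
  C2: 49 − 49 = 0  (binding)
  C3: 53 − 49 = 4  (slack)
  C4: 43 − 43 = 0  (binding)
  C5: 20 − 13 = 7  (slack)

Optimal: x_1 = 3, x_2 = 10
Binding: C2, C4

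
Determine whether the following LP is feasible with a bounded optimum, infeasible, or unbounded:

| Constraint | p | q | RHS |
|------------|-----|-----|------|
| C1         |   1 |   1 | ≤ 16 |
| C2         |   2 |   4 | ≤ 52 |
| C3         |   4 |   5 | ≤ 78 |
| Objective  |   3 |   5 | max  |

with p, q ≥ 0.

Feasible with a bounded optimal solution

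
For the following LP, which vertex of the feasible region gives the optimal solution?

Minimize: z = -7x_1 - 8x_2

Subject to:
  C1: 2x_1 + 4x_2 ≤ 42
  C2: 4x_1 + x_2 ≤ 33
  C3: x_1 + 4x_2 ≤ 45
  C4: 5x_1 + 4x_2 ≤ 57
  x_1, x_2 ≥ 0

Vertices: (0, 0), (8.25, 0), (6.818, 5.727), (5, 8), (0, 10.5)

Evaluate the objective at each vertex of the feasible region:
  z(0, 0) = 0
  z(8.25, 0) = -57.75
  z(6.818, 5.727) = -93.55
  z(5, 8) = -99  ←
  z(0, 10.5) = -84
The minimum is at x_1 = 5, x_2 = 8.

(5, 8)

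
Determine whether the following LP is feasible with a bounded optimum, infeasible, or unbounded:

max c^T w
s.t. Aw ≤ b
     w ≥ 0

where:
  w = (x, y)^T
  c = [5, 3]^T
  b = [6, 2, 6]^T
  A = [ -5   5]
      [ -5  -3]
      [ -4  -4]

Unbounded (objective can increase without bound)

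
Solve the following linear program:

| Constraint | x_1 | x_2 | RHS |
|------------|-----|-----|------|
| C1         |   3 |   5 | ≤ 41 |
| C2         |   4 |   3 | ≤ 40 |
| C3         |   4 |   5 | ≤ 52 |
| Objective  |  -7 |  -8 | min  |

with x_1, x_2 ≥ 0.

Evaluate the objective at each vertex of the feasible region:
  z(0, 0) = 0
  z(10, 0) = -70
  z(7, 4) = -81  ←
  z(0, 8.2) = -65.6
The minimum is at x_1 = 7, x_2 = 4.

x_1 = 7, x_2 = 4, z = -81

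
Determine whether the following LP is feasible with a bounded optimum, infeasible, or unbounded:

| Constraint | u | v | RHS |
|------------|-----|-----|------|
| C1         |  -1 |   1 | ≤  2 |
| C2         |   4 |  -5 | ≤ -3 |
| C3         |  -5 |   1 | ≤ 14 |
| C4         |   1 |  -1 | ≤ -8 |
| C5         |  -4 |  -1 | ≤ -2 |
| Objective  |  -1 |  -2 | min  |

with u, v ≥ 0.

Infeasible (no feasible solution exists)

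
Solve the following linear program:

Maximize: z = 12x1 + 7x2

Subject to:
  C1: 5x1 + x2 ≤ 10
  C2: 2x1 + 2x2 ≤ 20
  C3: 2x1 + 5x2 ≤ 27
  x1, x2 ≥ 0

Evaluate the objective at each vertex of the feasible region:
  z(0, 0) = 0
  z(2, 0) = 24
  z(1, 5) = 47  ←
  z(0, 5.4) = 37.8
The maximum is at x1 = 1, x2 = 5.

x1 = 1, x2 = 5, z = 47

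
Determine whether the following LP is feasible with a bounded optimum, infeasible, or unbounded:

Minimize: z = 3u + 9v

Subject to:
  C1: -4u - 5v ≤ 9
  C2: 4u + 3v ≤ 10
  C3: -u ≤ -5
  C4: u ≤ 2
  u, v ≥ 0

Infeasible (no feasible solution exists)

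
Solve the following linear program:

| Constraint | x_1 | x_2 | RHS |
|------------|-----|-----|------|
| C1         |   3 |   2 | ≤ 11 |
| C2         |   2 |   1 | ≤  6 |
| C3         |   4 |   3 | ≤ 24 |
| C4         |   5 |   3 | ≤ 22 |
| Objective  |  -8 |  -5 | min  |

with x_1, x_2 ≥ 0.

Evaluate the objective at each vertex of the feasible region:
  z(0, 0) = 0
  z(3, 0) = -24
  z(1, 4) = -28  ←
  z(0, 5.5) = -27.5
The minimum is at x_1 = 1, x_2 = 4.

x_1 = 1, x_2 = 4, z = -28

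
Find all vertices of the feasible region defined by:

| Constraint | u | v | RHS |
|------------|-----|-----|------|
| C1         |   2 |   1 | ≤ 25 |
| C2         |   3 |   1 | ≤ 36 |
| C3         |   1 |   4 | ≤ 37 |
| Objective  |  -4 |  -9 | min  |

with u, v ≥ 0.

(0, 0), (12, 0), (11, 3), (9, 7), (0, 9.25)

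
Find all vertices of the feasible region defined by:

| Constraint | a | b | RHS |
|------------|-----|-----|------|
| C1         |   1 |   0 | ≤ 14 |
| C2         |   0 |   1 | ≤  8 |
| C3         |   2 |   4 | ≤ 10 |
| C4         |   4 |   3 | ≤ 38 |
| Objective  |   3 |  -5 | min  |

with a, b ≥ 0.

(0, 0), (5, 0), (0, 2.5)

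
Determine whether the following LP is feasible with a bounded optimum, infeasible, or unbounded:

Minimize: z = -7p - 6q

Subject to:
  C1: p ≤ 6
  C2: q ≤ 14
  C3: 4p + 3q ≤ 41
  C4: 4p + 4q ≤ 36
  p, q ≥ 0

Feasible with a bounded optimal solution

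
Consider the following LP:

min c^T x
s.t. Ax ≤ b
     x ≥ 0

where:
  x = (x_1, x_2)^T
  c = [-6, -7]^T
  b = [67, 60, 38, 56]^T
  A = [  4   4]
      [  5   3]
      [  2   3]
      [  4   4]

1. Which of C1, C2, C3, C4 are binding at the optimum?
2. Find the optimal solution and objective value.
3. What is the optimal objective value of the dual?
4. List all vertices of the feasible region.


1. C3, C4
2. x_1 = 4, x_2 = 10, z = -94
3. -94
4. (0, 0), (12, 0), (9, 5), (4, 10), (0, 12.67)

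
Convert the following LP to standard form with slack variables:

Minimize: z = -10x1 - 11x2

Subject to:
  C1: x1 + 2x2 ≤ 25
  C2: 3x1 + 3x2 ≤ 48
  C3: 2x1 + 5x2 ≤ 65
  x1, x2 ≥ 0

min z = -10x1 - 11x2

s.t.
  x1 + 2x2 + s1 = 25
  3x1 + 3x2 + s2 = 48
  2x1 + 5x2 + s3 = 65
  x1, x2, s1, s2, s3 ≥ 0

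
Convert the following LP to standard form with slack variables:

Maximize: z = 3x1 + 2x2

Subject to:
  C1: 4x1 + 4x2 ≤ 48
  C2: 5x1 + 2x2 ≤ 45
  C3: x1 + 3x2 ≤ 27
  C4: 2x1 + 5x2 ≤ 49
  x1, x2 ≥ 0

max z = 3x1 + 2x2

s.t.
  4x1 + 4x2 + s1 = 48
  5x1 + 2x2 + s2 = 45
  x1 + 3x2 + s3 = 27
  2x1 + 5x2 + s4 = 49
  x1, x2, s1, s2, s3, s4 ≥ 0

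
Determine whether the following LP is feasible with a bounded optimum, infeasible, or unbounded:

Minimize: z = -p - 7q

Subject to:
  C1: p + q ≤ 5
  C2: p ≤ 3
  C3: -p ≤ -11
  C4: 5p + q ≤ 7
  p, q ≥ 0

Infeasible (no feasible solution exists)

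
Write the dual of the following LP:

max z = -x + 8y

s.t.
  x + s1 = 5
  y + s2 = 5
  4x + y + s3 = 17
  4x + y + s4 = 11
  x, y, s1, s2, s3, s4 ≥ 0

Primal max cᵀx s.t. Ax ≤ b, x ≥ 0  →  Dual min bᵀy s.t. Aᵀy ≥ c, y ≥ 0.

Minimize: z = 5y1 + 5y2 + 17y3 + 11y4

Subject to:
  y1 + 4y3 + 4y4 ≥ -1
  y2 + y3 + y4 ≥ 8
  y1, y2, y3, y4 ≥ 0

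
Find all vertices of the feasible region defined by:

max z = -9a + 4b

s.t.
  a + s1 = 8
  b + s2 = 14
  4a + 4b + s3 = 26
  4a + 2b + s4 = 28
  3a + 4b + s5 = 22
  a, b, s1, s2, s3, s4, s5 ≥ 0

(0, 0), (6.5, 0), (4, 2.5), (0, 5.5)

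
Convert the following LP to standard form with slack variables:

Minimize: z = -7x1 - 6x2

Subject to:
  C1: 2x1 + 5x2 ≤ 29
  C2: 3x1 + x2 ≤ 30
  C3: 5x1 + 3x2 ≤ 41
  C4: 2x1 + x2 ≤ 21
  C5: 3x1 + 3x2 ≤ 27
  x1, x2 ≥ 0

min z = -7x1 - 6x2

s.t.
  2x1 + 5x2 + s1 = 29
  3x1 + x2 + s2 = 30
  5x1 + 3x2 + s3 = 41
  2x1 + x2 + s4 = 21
  3x1 + 3x2 + s5 = 27
  x1, x2, s1, s2, s3, s4, s5 ≥ 0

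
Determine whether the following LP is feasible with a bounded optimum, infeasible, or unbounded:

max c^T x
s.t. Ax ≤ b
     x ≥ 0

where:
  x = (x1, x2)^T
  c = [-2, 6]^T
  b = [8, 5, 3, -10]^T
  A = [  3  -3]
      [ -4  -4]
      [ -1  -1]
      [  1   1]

Infeasible (no feasible solution exists)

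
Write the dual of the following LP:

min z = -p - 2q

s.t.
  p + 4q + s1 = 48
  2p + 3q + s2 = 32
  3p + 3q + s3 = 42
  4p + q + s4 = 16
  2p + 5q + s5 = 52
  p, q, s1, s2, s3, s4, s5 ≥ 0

Primal min cᵀx s.t. Ax ≤ b, x ≥ 0  →  Dual max −bᵀy s.t. Aᵀy ≥ −c, y ≥ 0.

Maximize: z = -48y1 - 32y2 - 42y3 - 16y4 - 52y5

Subject to:
  y1 + 2y2 + 3y3 + 4y4 + 2y5 ≥ 1
  4y1 + 3y2 + 3y3 + y4 + 5y5 ≥ 2
  y1, y2, y3, y4, y5 ≥ 0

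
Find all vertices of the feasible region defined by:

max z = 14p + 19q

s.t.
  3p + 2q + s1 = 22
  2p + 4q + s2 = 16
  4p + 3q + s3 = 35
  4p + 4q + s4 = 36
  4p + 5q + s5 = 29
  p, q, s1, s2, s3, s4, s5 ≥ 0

(0, 0), (7.25, 0), (6, 1), (0, 4)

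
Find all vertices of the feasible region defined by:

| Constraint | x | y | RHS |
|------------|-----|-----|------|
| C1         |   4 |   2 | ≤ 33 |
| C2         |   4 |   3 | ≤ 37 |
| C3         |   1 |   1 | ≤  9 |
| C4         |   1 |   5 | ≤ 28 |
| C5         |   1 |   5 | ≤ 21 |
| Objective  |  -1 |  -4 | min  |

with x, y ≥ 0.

(0, 0), (8.25, 0), (7.5, 1.5), (6, 3), (0, 4.2)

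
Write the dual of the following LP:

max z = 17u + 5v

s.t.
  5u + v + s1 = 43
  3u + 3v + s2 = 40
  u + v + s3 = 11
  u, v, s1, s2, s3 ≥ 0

Primal max cᵀx s.t. Ax ≤ b, x ≥ 0  →  Dual min bᵀy s.t. Aᵀy ≥ c, y ≥ 0.

Minimize: z = 43y1 + 40y2 + 11y3

Subject to:
  5y1 + 3y2 + y3 ≥ 17
  y1 + 3y2 + y3 ≥ 5
  y1, y2, y3 ≥ 0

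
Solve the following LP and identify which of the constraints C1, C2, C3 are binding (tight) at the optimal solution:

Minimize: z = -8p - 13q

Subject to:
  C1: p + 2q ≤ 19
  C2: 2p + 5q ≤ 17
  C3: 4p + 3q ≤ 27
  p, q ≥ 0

At p = 6, q = 1, compute slack b - a·x for each constraint:
  C1: 19 − 8 = 11  (slack)
  C2: 17 − 17 = 0  (binding)
  C3: 27 − 27 = 0  (binding)

Optimal: p = 6, q = 1
Binding: C2, C3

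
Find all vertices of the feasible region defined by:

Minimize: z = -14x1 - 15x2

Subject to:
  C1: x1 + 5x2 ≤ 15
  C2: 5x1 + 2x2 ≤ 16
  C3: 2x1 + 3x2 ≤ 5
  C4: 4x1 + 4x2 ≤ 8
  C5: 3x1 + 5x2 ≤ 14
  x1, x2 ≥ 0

(0, 0), (2, 0), (1, 1), (0, 1.667)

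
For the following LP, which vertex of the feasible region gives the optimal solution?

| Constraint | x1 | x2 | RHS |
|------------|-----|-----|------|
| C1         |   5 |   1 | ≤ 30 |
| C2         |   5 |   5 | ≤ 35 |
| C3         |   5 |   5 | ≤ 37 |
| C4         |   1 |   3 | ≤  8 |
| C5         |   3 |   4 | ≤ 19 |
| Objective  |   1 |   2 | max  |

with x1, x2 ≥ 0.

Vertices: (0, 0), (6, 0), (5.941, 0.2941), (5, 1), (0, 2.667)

Evaluate the objective at each vertex of the feasible region:
  z(0, 0) = 0
  z(6, 0) = 6
  z(5.941, 0.2941) = 6.529
  z(5, 1) = 7  ←
  z(0, 2.667) = 5.333
The maximum is at x1 = 5, x2 = 1.

(5, 1)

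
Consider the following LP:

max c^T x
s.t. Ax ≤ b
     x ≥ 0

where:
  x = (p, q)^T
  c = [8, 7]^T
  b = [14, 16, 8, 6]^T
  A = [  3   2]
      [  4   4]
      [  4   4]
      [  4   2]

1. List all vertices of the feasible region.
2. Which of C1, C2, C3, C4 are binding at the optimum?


1. (0, 0), (1.5, 0), (1, 1), (0, 2)
2. C3, C4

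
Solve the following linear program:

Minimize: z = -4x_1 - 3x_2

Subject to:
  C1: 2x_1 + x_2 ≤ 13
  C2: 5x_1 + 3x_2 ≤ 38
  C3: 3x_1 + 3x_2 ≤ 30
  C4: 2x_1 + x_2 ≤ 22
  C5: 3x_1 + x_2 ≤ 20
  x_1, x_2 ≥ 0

Evaluate the objective at each vertex of the feasible region:
  z(0, 0) = 0
  z(6.5, 0) = -26
  z(3, 7) = -33  ←
  z(0, 10) = -30
The minimum is at x_1 = 3, x_2 = 7.

x_1 = 3, x_2 = 7, z = -33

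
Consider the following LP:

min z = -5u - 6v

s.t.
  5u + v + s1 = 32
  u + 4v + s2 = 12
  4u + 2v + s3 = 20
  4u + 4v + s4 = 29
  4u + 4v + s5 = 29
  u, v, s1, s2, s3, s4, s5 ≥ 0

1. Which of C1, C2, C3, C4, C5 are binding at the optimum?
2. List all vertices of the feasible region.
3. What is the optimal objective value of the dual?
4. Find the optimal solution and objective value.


1. C2, C3
2. (0, 0), (5, 0), (4, 2), (0, 3)
3. -32
4. u = 4, v = 2, z = -32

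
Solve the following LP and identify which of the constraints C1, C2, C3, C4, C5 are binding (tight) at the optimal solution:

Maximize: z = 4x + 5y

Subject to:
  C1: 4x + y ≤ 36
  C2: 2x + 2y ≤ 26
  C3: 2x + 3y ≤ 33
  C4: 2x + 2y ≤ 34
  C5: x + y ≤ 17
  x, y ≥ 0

At x = 6, y = 7, compute slack b - a·x for each constraint:
  C1: 36 − 31 = 5  (slack)
  C2: 26 − 26 = 0  (binding)
  C3: 33 − 33 = 0  (binding)
  C4: 34 − 26 = 8  (slack)
  C5: 17 − 13 = 4  (slack)

Optimal: x = 6, y = 7
Binding: C2, C3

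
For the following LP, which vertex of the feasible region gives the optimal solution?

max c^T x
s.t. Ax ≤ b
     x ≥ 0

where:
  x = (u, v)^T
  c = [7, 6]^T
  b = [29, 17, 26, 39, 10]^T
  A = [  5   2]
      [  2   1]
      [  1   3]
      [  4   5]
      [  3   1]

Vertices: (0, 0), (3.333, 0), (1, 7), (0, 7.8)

Evaluate the objective at each vertex of the feasible region:
  z(0, 0) = 0
  z(3.333, 0) = 23.33
  z(1, 7) = 49  ←
  z(0, 7.8) = 46.8
The maximum is at u = 1, v = 7.

(1, 7)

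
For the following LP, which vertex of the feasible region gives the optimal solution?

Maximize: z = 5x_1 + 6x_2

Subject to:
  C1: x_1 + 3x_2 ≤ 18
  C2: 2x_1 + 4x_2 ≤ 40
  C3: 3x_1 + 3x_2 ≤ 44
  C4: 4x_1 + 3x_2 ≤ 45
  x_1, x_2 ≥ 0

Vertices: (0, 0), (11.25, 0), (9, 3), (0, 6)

Evaluate the objective at each vertex of the feasible region:
  z(0, 0) = 0
  z(11.25, 0) = 56.25
  z(9, 3) = 63  ←
  z(0, 6) = 36
The maximum is at x_1 = 9, x_2 = 3.

(9, 3)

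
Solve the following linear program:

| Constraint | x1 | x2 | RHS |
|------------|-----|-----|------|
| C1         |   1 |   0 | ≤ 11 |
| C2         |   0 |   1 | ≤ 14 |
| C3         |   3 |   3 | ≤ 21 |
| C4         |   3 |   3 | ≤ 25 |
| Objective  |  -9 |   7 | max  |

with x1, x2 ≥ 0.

Evaluate the objective at each vertex of the feasible region:
  z(0, 0) = 0
  z(7, 0) = -63
  z(0, 7) = 49  ←
The maximum is at x1 = 0, x2 = 7.

x1 = 0, x2 = 7, z = 49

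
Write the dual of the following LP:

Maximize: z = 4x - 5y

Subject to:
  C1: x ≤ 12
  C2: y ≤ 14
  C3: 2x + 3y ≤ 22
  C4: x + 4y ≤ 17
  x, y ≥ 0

Primal max cᵀx s.t. Ax ≤ b, x ≥ 0  →  Dual min bᵀy s.t. Aᵀy ≥ c, y ≥ 0.

Minimize: z = 12y1 + 14y2 + 22y3 + 17y4

Subject to:
  y1 + 2y3 + y4 ≥ 4
  y2 + 3y3 + 4y4 ≥ -5
  y1, y2, y3, y4 ≥ 0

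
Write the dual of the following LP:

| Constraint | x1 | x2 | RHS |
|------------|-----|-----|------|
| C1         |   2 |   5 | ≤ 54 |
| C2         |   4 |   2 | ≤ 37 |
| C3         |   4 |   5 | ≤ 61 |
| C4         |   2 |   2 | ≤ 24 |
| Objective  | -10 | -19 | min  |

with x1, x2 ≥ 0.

Primal min cᵀx s.t. Ax ≤ b, x ≥ 0  →  Dual max −bᵀy s.t. Aᵀy ≥ −c, y ≥ 0.

Maximize: z = -54y1 - 37y2 - 61y3 - 24y4

Subject to:
  2y1 + 4y2 + 4y3 + 2y4 ≥ 10
  5y1 + 2y2 + 5y3 + 2y4 ≥ 19
  y1, y2, y3, y4 ≥ 0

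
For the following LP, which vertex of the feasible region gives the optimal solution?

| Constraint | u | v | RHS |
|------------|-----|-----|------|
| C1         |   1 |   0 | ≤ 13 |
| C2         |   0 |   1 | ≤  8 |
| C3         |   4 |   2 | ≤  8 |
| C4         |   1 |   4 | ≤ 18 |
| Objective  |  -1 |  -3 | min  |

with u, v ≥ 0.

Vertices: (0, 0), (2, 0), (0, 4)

Evaluate the objective at each vertex of the feasible region:
  z(0, 0) = 0
  z(2, 0) = -2
  z(0, 4) = -12  ←
The minimum is at u = 0, v = 4.

(0, 4)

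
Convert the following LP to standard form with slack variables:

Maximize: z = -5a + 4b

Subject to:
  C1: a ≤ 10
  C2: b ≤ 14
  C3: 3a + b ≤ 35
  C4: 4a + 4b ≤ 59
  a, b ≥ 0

max z = -5a + 4b

s.t.
  a + s1 = 10
  b + s2 = 14
  3a + b + s3 = 35
  4a + 4b + s4 = 59
  a, b, s1, s2, s3, s4 ≥ 0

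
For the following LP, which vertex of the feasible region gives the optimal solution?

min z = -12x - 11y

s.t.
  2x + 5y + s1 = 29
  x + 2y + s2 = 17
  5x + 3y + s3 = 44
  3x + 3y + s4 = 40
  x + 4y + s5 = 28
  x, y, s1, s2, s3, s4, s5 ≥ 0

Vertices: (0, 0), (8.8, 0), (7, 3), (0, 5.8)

Evaluate the objective at each vertex of the feasible region:
  z(0, 0) = 0
  z(8.8, 0) = -105.6
  z(7, 3) = -117  ←
  z(0, 5.8) = -63.8
The minimum is at x = 7, y = 3.

(7, 3)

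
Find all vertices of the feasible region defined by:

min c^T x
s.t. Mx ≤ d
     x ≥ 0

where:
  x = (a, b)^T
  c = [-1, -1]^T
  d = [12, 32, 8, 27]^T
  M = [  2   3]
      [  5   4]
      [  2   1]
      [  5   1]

(0, 0), (4, 0), (3, 2), (0, 4)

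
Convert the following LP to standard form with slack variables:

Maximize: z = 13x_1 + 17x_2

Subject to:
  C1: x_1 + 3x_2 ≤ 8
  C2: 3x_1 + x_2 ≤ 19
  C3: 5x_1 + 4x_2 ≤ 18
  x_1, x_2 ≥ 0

max z = 13x_1 + 17x_2

s.t.
  x_1 + 3x_2 + s1 = 8
  3x_1 + x_2 + s2 = 19
  5x_1 + 4x_2 + s3 = 18
  x_1, x_2, s1, s2, s3 ≥ 0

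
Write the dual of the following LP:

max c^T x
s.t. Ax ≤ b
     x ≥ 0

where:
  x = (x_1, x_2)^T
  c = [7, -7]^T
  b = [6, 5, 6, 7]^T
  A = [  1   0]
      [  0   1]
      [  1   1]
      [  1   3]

Primal max cᵀx s.t. Ax ≤ b, x ≥ 0  →  Dual min bᵀy s.t. Aᵀy ≥ c, y ≥ 0.

Minimize: z = 6y1 + 5y2 + 6y3 + 7y4

Subject to:
  y1 + y3 + y4 ≥ 7
  y2 + y3 + 3y4 ≥ -7
  y1, y2, y3, y4 ≥ 0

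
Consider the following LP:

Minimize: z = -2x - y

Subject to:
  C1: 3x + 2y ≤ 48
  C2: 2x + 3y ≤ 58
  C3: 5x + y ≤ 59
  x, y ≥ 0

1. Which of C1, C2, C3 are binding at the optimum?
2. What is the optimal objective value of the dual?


1. C1, C3
2. -29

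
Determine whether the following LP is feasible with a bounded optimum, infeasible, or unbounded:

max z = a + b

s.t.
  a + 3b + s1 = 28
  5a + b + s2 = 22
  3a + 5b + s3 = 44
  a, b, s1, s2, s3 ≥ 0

Feasible with a bounded optimal solution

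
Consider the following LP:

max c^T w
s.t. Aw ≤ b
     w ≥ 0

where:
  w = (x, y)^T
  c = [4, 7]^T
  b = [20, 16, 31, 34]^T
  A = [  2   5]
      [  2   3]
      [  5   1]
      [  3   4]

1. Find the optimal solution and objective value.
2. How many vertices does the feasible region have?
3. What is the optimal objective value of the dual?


1. x = 5, y = 2, z = 34
2. 5
3. 34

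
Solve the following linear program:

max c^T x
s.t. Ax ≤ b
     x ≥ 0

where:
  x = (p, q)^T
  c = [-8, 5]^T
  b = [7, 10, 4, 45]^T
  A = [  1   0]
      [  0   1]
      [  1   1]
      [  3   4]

Evaluate the objective at each vertex of the feasible region:
  z(0, 0) = 0
  z(4, 0) = -32
  z(0, 4) = 20  ←
The maximum is at p = 0, q = 4.

p = 0, q = 4, z = 20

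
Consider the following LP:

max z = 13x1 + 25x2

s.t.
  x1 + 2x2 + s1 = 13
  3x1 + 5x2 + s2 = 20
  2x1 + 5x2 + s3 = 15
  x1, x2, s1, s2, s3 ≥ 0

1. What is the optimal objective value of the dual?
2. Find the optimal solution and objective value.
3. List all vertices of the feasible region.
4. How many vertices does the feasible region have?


1. 90
2. x1 = 5, x2 = 1, z = 90
3. (0, 0), (6.667, 0), (5, 1), (0, 3)
4. 4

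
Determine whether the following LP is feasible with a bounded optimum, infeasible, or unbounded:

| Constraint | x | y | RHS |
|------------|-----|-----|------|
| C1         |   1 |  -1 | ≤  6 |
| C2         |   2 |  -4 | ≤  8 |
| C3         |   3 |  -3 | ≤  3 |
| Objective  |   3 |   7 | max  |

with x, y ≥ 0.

Unbounded (objective can increase without bound)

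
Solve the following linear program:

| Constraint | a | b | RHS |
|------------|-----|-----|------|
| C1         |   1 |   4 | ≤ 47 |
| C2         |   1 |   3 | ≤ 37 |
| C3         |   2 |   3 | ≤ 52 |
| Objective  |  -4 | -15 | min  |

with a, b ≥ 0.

Evaluate the objective at each vertex of the feasible region:
  z(0, 0) = 0
  z(26, 0) = -104
  z(15, 7.333) = -170
  z(7, 10) = -178  ←
  z(0, 11.75) = -176.2
The minimum is at a = 7, b = 10.

a = 7, b = 10, z = -178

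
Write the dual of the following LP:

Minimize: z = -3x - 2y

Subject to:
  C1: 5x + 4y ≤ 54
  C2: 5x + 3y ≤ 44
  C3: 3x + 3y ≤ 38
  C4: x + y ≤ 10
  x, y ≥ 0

Primal min cᵀx s.t. Ax ≤ b, x ≥ 0  →  Dual max −bᵀy s.t. Aᵀy ≥ −c, y ≥ 0.

Maximize: z = -54y1 - 44y2 - 38y3 - 10y4

Subject to:
  5y1 + 5y2 + 3y3 + y4 ≥ 3
  4y1 + 3y2 + 3y3 + y4 ≥ 2
  y1, y2, y3, y4 ≥ 0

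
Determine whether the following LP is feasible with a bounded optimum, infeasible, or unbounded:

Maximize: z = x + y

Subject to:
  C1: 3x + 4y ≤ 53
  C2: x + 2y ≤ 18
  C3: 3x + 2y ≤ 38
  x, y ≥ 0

Feasible with a bounded optimal solution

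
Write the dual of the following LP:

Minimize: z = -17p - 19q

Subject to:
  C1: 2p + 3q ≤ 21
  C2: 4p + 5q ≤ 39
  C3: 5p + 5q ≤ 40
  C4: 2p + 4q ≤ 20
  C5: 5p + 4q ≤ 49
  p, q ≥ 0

Primal min cᵀx s.t. Ax ≤ b, x ≥ 0  →  Dual max −bᵀy s.t. Aᵀy ≥ −c, y ≥ 0.

Maximize: z = -21y1 - 39y2 - 40y3 - 20y4 - 49y5

Subject to:
  2y1 + 4y2 + 5y3 + 2y4 + 5y5 ≥ 17
  3y1 + 5y2 + 5y3 + 4y4 + 4y5 ≥ 19
  y1, y2, y3, y4, y5 ≥ 0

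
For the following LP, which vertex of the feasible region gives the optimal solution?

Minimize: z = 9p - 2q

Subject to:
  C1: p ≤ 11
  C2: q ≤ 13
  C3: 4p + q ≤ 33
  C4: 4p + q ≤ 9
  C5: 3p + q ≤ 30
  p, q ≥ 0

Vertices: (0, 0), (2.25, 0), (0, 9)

Evaluate the objective at each vertex of the feasible region:
  z(0, 0) = 0
  z(2.25, 0) = 20.25
  z(0, 9) = -18  ←
The minimum is at p = 0, q = 9.

(0, 9)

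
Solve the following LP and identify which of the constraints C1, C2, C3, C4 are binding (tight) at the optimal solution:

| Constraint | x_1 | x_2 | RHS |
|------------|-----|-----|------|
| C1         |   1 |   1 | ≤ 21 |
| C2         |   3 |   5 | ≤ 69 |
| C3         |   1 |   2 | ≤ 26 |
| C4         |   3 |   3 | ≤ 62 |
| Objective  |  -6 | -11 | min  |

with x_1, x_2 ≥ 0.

At x_1 = 8, x_2 = 9, compute slack b - a·x for each constraint:
  C1: 21 − 17 = 4  (slack)
  C2: 69 − 69 = 0  (binding)
  C3: 26 − 26 = 0  (binding)
  C4: 62 − 51 = 11  (slack)

Optimal: x_1 = 8, x_2 = 9
Binding: C2, C3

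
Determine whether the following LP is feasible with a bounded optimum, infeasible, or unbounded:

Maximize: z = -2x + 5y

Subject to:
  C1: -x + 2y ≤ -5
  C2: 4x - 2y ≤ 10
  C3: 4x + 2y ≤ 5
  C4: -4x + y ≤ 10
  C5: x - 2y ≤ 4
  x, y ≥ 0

Infeasible (no feasible solution exists)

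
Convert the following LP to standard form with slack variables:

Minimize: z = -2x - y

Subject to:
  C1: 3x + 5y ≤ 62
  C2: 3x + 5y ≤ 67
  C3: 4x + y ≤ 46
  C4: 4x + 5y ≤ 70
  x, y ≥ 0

min z = -2x - y

s.t.
  3x + 5y + s1 = 62
  3x + 5y + s2 = 67
  4x + y + s3 = 46
  4x + 5y + s4 = 70
  x, y, s1, s2, s3, s4 ≥ 0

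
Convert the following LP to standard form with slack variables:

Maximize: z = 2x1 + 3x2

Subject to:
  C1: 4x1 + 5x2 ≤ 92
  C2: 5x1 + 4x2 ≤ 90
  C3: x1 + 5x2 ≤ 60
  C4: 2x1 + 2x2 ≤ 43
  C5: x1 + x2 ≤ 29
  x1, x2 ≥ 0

max z = 2x1 + 3x2

s.t.
  4x1 + 5x2 + s1 = 92
  5x1 + 4x2 + s2 = 90
  x1 + 5x2 + s3 = 60
  2x1 + 2x2 + s4 = 43
  x1 + x2 + s5 = 29
  x1, x2, s1, s2, s3, s4, s5 ≥ 0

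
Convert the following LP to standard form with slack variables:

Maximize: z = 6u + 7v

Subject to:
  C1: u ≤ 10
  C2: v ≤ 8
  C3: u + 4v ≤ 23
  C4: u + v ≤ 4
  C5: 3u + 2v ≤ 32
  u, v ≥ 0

max z = 6u + 7v

s.t.
  u + s1 = 10
  v + s2 = 8
  u + 4v + s3 = 23
  u + v + s4 = 4
  3u + 2v + s5 = 32
  u, v, s1, s2, s3, s4, s5 ≥ 0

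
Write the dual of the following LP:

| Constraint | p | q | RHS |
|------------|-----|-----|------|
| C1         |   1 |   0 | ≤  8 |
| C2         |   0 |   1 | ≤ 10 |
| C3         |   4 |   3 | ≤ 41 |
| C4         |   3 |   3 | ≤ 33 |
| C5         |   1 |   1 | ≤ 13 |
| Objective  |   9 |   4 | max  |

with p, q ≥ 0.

Primal max cᵀx s.t. Ax ≤ b, x ≥ 0  →  Dual min bᵀy s.t. Aᵀy ≥ c, y ≥ 0.

Minimize: z = 8y1 + 10y2 + 41y3 + 33y4 + 13y5

Subject to:
  y1 + 4y3 + 3y4 + y5 ≥ 9
  y2 + 3y3 + 3y4 + y5 ≥ 4
  y1, y2, y3, y4, y5 ≥ 0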